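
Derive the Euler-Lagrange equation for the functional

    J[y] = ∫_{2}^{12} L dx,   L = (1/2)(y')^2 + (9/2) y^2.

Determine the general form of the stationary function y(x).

The Lagrangian is L = (1/2)(y')^2 + (9/2) y^2.
∂L/∂y = 9y.
∂L/∂y' = y'.
The Euler-Lagrange equation d/dx(∂L/∂y') − ∂L/∂y = 0 becomes:
    y'' - 9 y = 0
General solution: y(x) = A e^(3x) + B e^(-3x), where A and B are arbitrary constants fixed by the endpoint conditions.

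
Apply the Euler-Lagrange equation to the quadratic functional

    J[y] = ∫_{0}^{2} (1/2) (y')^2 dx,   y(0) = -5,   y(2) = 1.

The Lagrangian is L = (1/2) (y')^2.
Compute ∂L/∂y = 0, ∂L/∂y' = y'.
The Euler-Lagrange equation d/dx(∂L/∂y') − ∂L/∂y = 0 reduces to
    y'' = 0.
Its general solution is
    y(x) = A x + B,
with A, B fixed by the endpoint conditions.
Applying the endpoint conditions y(0) = -5 and y(2) = 1: solve A·0 + B = -5 and A·2 + B = 1. Subtracting gives A(2 − 0) = 1 − -5, so A = 3, and B = -5 − A·0 = -5. Therefore
    y(x) = 3 x - 5.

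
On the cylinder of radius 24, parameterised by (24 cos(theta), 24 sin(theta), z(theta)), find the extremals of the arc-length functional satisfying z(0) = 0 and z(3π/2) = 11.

Parameterise the cylinder of radius R = 24 as
    r(θ) = (24 cos θ, 24 sin θ, z(θ)).
The arc-length element is
    ds = sqrt(576 + (dz/dθ)^2) dθ,
so the Lagrangian is L = sqrt(576 + z'^2).
L depends on z' only, not on z or θ, so ∂L/∂z = 0 and
    ∂L/∂z' = z' / sqrt(576 + z'^2).
The Euler-Lagrange equation gives
    d/dθ( z' / sqrt(576 + z'^2) ) = 0,
so z' is constant. Integrating once:
    z(θ) = a θ + b,
a helix on the cylinder (a straight line when the cylinder is unrolled). The constants a, b are determined by the endpoint conditions.
With endpoint conditions z(0) = 0 and z(3π/2) = 11: from z(0) = b we get b = 0, and a·3π/2 + 0 = 11 gives a = 22/(3π), so
    z(θ) = (22/(3π)) θ.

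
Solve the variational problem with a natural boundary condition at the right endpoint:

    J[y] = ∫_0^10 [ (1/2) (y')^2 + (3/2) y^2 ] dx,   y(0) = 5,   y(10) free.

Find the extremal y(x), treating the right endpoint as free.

The Lagrangian L = (1/2) (y')^2 + (3/2) y^2 gives
    ∂L/∂y = 3 y,   ∂L/∂y' = y'.
Euler-Lagrange: y'' − 3 y = 0.
With k = sqrt(3), the general solution is
    y(x) = A cosh(sqrt(3) x) + B sinh(sqrt(3) x).
Fixed left endpoint y(0) = 5 ⇒ A = 5.
The right endpoint x = 10 is free, so the natural (transversality) condition is ∂L/∂y' |_{x=10} = 0, i.e. y'(10) = 0.
Compute y'(x) = A k sinh(k x) + B k cosh(k x), so
    y'(10) = A k sinh(k·10) + B k cosh(k·10) = 0
    ⇒ B = −A tanh(k·10) = − 5 tanh(sqrt(3)·10).
Therefore the extremal is
    y(x) = 5 cosh(sqrt(3) x) − 5 tanh(sqrt(3)·10) sinh(sqrt(3) x).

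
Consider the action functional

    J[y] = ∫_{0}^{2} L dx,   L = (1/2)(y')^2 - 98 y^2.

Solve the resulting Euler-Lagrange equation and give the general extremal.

The Lagrangian is L = (1/2)(y')^2 - 98 y^2.
∂L/∂y = -196y.
∂L/∂y' = y'.
The Euler-Lagrange equation d/dx(∂L/∂y') − ∂L/∂y = 0 becomes:
    y'' + 196 y = 0
General solution: y(x) = A sin(14x) + B cos(14x), where A and B are arbitrary constants fixed by the endpoint conditions.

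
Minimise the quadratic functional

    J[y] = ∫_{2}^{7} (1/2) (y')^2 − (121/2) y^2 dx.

The Lagrangian is L = (1/2) (y')^2 − (121/2) y^2.
Compute ∂L/∂y = -121y, ∂L/∂y' = y'.
The Euler-Lagrange equation d/dx(∂L/∂y') − ∂L/∂y = 0 reduces to
    y'' + 121 y = 0.
Its general solution is
    y(x) = A sin(11x) + B cos(11x),
with A, B fixed by the endpoint conditions.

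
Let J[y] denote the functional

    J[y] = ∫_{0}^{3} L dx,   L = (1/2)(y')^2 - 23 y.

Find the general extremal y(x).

The Lagrangian is L = (1/2)(y')^2 - 23 y.
∂L/∂y = -23.
∂L/∂y' = y'.
The Euler-Lagrange equation d/dx(∂L/∂y') − ∂L/∂y = 0 becomes:
    y'' + 23 = 0
General solution: y(x) = -(23/2) x^2 + A x + B, where A and B are arbitrary constants fixed by the endpoint conditions.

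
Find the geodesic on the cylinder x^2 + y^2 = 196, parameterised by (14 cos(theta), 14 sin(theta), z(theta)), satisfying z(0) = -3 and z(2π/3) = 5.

Parameterise the cylinder of radius R = 14 as
    r(θ) = (14 cos θ, 14 sin θ, z(θ)).
The arc-length element is
    ds = sqrt(196 + (dz/dθ)^2) dθ,
so the Lagrangian is L = sqrt(196 + z'^2).
L depends on z' only, not on z or θ, so ∂L/∂z = 0 and
    ∂L/∂z' = z' / sqrt(196 + z'^2).
The Euler-Lagrange equation gives
    d/dθ( z' / sqrt(196 + z'^2) ) = 0,
so z' is constant. Integrating once:
    z(θ) = a θ + b,
a helix on the cylinder (a straight line when the cylinder is unrolled). The constants a, b are determined by the endpoint conditions.
With endpoint conditions z(0) = -3 and z(2π/3) = 5: from z(0) = b we get b = -3, and a·2π/3 + -3 = 5 gives a = 12/π, so
    z(θ) = (12/π) θ − 3.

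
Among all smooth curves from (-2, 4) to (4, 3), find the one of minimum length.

Arc-length functional: J[y] = ∫ sqrt(1 + (y')^2) dx.
Lagrangian L = sqrt(1 + (y')^2) has no explicit y dependence, so ∂L/∂y = 0 and the Euler-Lagrange equation gives
    d/dx( y' / sqrt(1 + (y')^2) ) = 0  ⇒  y' / sqrt(1 + (y')^2) = const.
Hence y' is constant, so y(x) is affine.
Fitting the endpoints (-2, 4) and (4, 3):
    slope m = (3 − 4) / (4 − (-2)) = -1/6,
    intercept c = 4 − m·(-2) = 11/3.
Extremal: y(x) = (-1/6) x + 11/3.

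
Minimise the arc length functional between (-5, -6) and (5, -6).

Arc-length functional: J[y] = ∫ sqrt(1 + (y')^2) dx.
Lagrangian L = sqrt(1 + (y')^2) has no explicit y dependence, so ∂L/∂y = 0 and the Euler-Lagrange equation gives
    d/dx( y' / sqrt(1 + (y')^2) ) = 0  ⇒  y' / sqrt(1 + (y')^2) = const.
Hence y' is constant, so y(x) is affine.
Fitting the endpoints (-5, -6) and (5, -6):
    slope m = ((-6) − (-6)) / (5 − (-5)) = 0,
    intercept c = (-6) − m·(-5) = -6.
Extremal: y(x) = -6.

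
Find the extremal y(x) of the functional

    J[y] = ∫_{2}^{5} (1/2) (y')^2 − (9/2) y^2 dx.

The Lagrangian is L = (1/2) (y')^2 − (9/2) y^2.
Compute ∂L/∂y = -9y, ∂L/∂y' = y'.
The Euler-Lagrange equation d/dx(∂L/∂y') − ∂L/∂y = 0 reduces to
    y'' + 9 y = 0.
Its general solution is
    y(x) = A sin(3x) + B cos(3x),
with A, B fixed by the endpoint conditions.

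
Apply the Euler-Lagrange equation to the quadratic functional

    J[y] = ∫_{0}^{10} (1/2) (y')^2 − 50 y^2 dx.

The Lagrangian is L = (1/2) (y')^2 − 50 y^2.
Compute ∂L/∂y = -100y, ∂L/∂y' = y'.
The Euler-Lagrange equation d/dx(∂L/∂y') − ∂L/∂y = 0 reduces to
    y'' + 100 y = 0.
Its general solution is
    y(x) = A sin(10x) + B cos(10x),
with A, B fixed by the endpoint conditions.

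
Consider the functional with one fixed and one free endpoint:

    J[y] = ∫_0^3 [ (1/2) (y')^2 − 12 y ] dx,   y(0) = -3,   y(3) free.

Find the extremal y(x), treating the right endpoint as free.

The Lagrangian L = (1/2) (y')^2 − 12 y gives
    ∂L/∂y = −12,   ∂L/∂y' = y'.
Euler-Lagrange: d/dx(y') − (−12) = 0, i.e. y'' + 12 = 0, so
    y(x) = −(12/2) x^2 + C1 x + C2.
Fixed left endpoint y(0) = -3 ⇒ C2 = -3.
The right endpoint x = 3 is free, so the natural (transversality) condition is ∂L/∂y' |_{x=3} = 0, i.e. y'(3) = 0.
Compute y'(x) = −12 x + C1, so y'(3) = −36 + C1 = 0 ⇒ C1 = 36.
Therefore the extremal is
    y(x) = −6 x^2 + 36 x − 3.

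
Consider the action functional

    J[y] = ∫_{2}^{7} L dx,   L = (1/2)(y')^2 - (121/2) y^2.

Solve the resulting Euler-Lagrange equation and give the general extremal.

The Lagrangian is L = (1/2)(y')^2 - (121/2) y^2.
∂L/∂y = -121y.
∂L/∂y' = y'.
The Euler-Lagrange equation d/dx(∂L/∂y') − ∂L/∂y = 0 becomes:
    y'' + 121 y = 0
General solution: y(x) = A sin(11x) + B cos(11x), where A and B are arbitrary constants fixed by the endpoint conditions.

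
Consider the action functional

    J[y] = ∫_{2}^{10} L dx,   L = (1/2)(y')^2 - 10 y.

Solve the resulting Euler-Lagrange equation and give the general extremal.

The Lagrangian is L = (1/2)(y')^2 - 10 y.
∂L/∂y = -10.
∂L/∂y' = y'.
The Euler-Lagrange equation d/dx(∂L/∂y') − ∂L/∂y = 0 becomes:
    y'' + 10 = 0
General solution: y(x) = -5 x^2 + A x + B, where A and B are arbitrary constants fixed by the endpoint conditions.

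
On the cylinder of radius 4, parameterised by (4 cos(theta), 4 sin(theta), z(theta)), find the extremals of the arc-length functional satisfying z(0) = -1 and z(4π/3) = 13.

Parameterise the cylinder of radius R = 4 as
    r(θ) = (4 cos θ, 4 sin θ, z(θ)).
The arc-length element is
    ds = sqrt(16 + (dz/dθ)^2) dθ,
so the Lagrangian is L = sqrt(16 + z'^2).
L depends on z' only, not on z or θ, so ∂L/∂z = 0 and
    ∂L/∂z' = z' / sqrt(16 + z'^2).
The Euler-Lagrange equation gives
    d/dθ( z' / sqrt(16 + z'^2) ) = 0,
so z' is constant. Integrating once:
    z(θ) = a θ + b,
a helix on the cylinder (a straight line when the cylinder is unrolled). The constants a, b are determined by the endpoint conditions.
With endpoint conditions z(0) = -1 and z(4π/3) = 13: from z(0) = b we get b = -1, and a·4π/3 + -1 = 13 gives a = 21/(2π), so
    z(θ) = (21/(2π)) θ − 1.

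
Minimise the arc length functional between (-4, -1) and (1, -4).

Arc-length functional: J[y] = ∫ sqrt(1 + (y')^2) dx.
Lagrangian L = sqrt(1 + (y')^2) has no explicit y dependence, so ∂L/∂y = 0 and the Euler-Lagrange equation gives
    d/dx( y' / sqrt(1 + (y')^2) ) = 0  ⇒  y' / sqrt(1 + (y')^2) = const.
Hence y' is constant, so y(x) is affine.
Fitting the endpoints (-4, -1) and (1, -4):
    slope m = ((-4) − (-1)) / (1 − (-4)) = -3/5,
    intercept c = (-1) − m·(-4) = -17/5.
Extremal: y(x) = (-3/5) x - 17/5.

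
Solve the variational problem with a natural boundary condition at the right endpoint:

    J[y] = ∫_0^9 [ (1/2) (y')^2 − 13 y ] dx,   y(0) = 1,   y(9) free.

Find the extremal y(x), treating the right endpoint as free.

The Lagrangian L = (1/2) (y')^2 − 13 y gives
    ∂L/∂y = −13,   ∂L/∂y' = y'.
Euler-Lagrange: d/dx(y') − (−13) = 0, i.e. y'' + 13 = 0, so
    y(x) = −(13/2) x^2 + C1 x + C2.
Fixed left endpoint y(0) = 1 ⇒ C2 = 1.
The right endpoint x = 9 is free, so the natural (transversality) condition is ∂L/∂y' |_{x=9} = 0, i.e. y'(9) = 0.
Compute y'(x) = −13 x + C1, so y'(9) = −117 + C1 = 0 ⇒ C1 = 117.
Therefore the extremal is
    y(x) = −(13/2) x^2 + 117 x + 1.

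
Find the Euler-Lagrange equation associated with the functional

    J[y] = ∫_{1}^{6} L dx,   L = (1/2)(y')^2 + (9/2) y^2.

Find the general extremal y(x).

The Lagrangian is L = (1/2)(y')^2 + (9/2) y^2.
∂L/∂y = 9y.
∂L/∂y' = y'.
The Euler-Lagrange equation d/dx(∂L/∂y') − ∂L/∂y = 0 becomes:
    y'' - 9 y = 0
General solution: y(x) = A e^(3x) + B e^(-3x), where A and B are arbitrary constants fixed by the endpoint conditions.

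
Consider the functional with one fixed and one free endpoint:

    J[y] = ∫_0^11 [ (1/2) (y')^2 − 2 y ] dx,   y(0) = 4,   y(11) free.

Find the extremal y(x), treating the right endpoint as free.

The Lagrangian L = (1/2) (y')^2 − 2 y gives
    ∂L/∂y = −2,   ∂L/∂y' = y'.
Euler-Lagrange: d/dx(y') − (−2) = 0, i.e. y'' + 2 = 0, so
    y(x) = −(2/2) x^2 + C1 x + C2.
Fixed left endpoint y(0) = 4 ⇒ C2 = 4.
The right endpoint x = 11 is free, so the natural (transversality) condition is ∂L/∂y' |_{x=11} = 0, i.e. y'(11) = 0.
Compute y'(x) = −2 x + C1, so y'(11) = −22 + C1 = 0 ⇒ C1 = 22.
Therefore the extremal is
    y(x) = −x^2 + 22 x + 4.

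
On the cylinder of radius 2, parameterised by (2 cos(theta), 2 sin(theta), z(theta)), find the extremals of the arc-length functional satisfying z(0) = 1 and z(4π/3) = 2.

Parameterise the cylinder of radius R = 2 as
    r(θ) = (2 cos θ, 2 sin θ, z(θ)).
The arc-length element is
    ds = sqrt(4 + (dz/dθ)^2) dθ,
so the Lagrangian is L = sqrt(4 + z'^2).
L depends on z' only, not on z or θ, so ∂L/∂z = 0 and
    ∂L/∂z' = z' / sqrt(4 + z'^2).
The Euler-Lagrange equation gives
    d/dθ( z' / sqrt(4 + z'^2) ) = 0,
so z' is constant. Integrating once:
    z(θ) = a θ + b,
a helix on the cylinder (a straight line when the cylinder is unrolled). The constants a, b are determined by the endpoint conditions.
With endpoint conditions z(0) = 1 and z(4π/3) = 2: from z(0) = b we get b = 1, and a·4π/3 + 1 = 2 gives a = 3/(4π), so
    z(θ) = (3/(4π)) θ + 1.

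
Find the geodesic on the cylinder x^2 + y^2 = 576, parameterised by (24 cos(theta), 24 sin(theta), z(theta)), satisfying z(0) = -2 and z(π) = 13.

Parameterise the cylinder of radius R = 24 as
    r(θ) = (24 cos θ, 24 sin θ, z(θ)).
The arc-length element is
    ds = sqrt(576 + (dz/dθ)^2) dθ,
so the Lagrangian is L = sqrt(576 + z'^2).
L depends on z' only, not on z or θ, so ∂L/∂z = 0 and
    ∂L/∂z' = z' / sqrt(576 + z'^2).
The Euler-Lagrange equation gives
    d/dθ( z' / sqrt(576 + z'^2) ) = 0,
so z' is constant. Integrating once:
    z(θ) = a θ + b,
a helix on the cylinder (a straight line when the cylinder is unrolled). The constants a, b are determined by the endpoint conditions.
With endpoint conditions z(0) = -2 and z(π) = 13: from z(0) = b we get b = -2, and a·π + -2 = 13 gives a = 15/π, so
    z(θ) = (15/π) θ − 2.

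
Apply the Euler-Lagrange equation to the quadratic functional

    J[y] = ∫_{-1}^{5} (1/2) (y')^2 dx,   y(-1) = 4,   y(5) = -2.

The Lagrangian is L = (1/2) (y')^2.
Compute ∂L/∂y = 0, ∂L/∂y' = y'.
The Euler-Lagrange equation d/dx(∂L/∂y') − ∂L/∂y = 0 reduces to
    y'' = 0.
Its general solution is
    y(x) = A x + B,
with A, B fixed by the endpoint conditions.
Applying the endpoint conditions y(-1) = 4 and y(5) = -2: solve A·-1 + B = 4 and A·5 + B = -2. Subtracting gives A(5 − -1) = -2 − 4, so A = -1, and B = 4 − A·-1 = 3. Therefore
    y(x) = -x + 3.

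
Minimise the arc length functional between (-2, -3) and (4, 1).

Arc-length functional: J[y] = ∫ sqrt(1 + (y')^2) dx.
Lagrangian L = sqrt(1 + (y')^2) has no explicit y dependence, so ∂L/∂y = 0 and the Euler-Lagrange equation gives
    d/dx( y' / sqrt(1 + (y')^2) ) = 0  ⇒  y' / sqrt(1 + (y')^2) = const.
Hence y' is constant, so y(x) is affine.
Fitting the endpoints (-2, -3) and (4, 1):
    slope m = (1 − (-3)) / (4 − (-2)) = 2/3,
    intercept c = (-3) − m·(-2) = -5/3.
Extremal: y(x) = (2/3) x - 5/3.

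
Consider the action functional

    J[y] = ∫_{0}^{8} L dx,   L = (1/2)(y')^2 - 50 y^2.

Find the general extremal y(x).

The Lagrangian is L = (1/2)(y')^2 - 50 y^2.
∂L/∂y = -100y.
∂L/∂y' = y'.
The Euler-Lagrange equation d/dx(∂L/∂y') − ∂L/∂y = 0 becomes:
    y'' + 100 y = 0
General solution: y(x) = A sin(10x) + B cos(10x), where A and B are arbitrary constants fixed by the endpoint conditions.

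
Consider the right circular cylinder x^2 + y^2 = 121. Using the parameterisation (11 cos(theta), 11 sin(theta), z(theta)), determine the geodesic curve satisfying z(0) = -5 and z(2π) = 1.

Parameterise the cylinder of radius R = 11 as
    r(θ) = (11 cos θ, 11 sin θ, z(θ)).
The arc-length element is
    ds = sqrt(121 + (dz/dθ)^2) dθ,
so the Lagrangian is L = sqrt(121 + z'^2).
L depends on z' only, not on z or θ, so ∂L/∂z = 0 and
    ∂L/∂z' = z' / sqrt(121 + z'^2).
The Euler-Lagrange equation gives
    d/dθ( z' / sqrt(121 + z'^2) ) = 0,
so z' is constant. Integrating once:
    z(θ) = a θ + b,
a helix on the cylinder (a straight line when the cylinder is unrolled). The constants a, b are determined by the endpoint conditions.
With endpoint conditions z(0) = -5 and z(2π) = 1: from z(0) = b we get b = -5, and a·2π + -5 = 1 gives a = 3/π, so
    z(θ) = (3/π) θ − 5.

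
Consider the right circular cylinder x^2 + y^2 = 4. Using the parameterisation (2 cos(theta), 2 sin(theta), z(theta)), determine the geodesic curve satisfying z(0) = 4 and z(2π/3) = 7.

Parameterise the cylinder of radius R = 2 as
    r(θ) = (2 cos θ, 2 sin θ, z(θ)).
The arc-length element is
    ds = sqrt(4 + (dz/dθ)^2) dθ,
so the Lagrangian is L = sqrt(4 + z'^2).
L depends on z' only, not on z or θ, so ∂L/∂z = 0 and
    ∂L/∂z' = z' / sqrt(4 + z'^2).
The Euler-Lagrange equation gives
    d/dθ( z' / sqrt(4 + z'^2) ) = 0,
so z' is constant. Integrating once:
    z(θ) = a θ + b,
a helix on the cylinder (a straight line when the cylinder is unrolled). The constants a, b are determined by the endpoint conditions.
With endpoint conditions z(0) = 4 and z(2π/3) = 7: from z(0) = b we get b = 4, and a·2π/3 + 4 = 7 gives a = 9/(2π), so
    z(θ) = (9/(2π)) θ + 4.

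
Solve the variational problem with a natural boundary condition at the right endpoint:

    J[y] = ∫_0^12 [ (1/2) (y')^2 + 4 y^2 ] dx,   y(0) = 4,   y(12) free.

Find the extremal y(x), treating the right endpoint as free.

The Lagrangian L = (1/2) (y')^2 + 4 y^2 gives
    ∂L/∂y = 8 y,   ∂L/∂y' = y'.
Euler-Lagrange: y'' − 8 y = 0.
With k = sqrt(8), the general solution is
    y(x) = A cosh(sqrt(8) x) + B sinh(sqrt(8) x).
Fixed left endpoint y(0) = 4 ⇒ A = 4.
The right endpoint x = 12 is free, so the natural (transversality) condition is ∂L/∂y' |_{x=12} = 0, i.e. y'(12) = 0.
Compute y'(x) = A k sinh(k x) + B k cosh(k x), so
    y'(12) = A k sinh(k·12) + B k cosh(k·12) = 0
    ⇒ B = −A tanh(k·12) = − 4 tanh(sqrt(8)·12).
Therefore the extremal is
    y(x) = 4 cosh(sqrt(8) x) − 4 tanh(sqrt(8)·12) sinh(sqrt(8) x).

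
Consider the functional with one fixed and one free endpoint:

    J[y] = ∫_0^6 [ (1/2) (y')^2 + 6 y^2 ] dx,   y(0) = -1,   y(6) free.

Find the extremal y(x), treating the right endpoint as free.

The Lagrangian L = (1/2) (y')^2 + 6 y^2 gives
    ∂L/∂y = 12 y,   ∂L/∂y' = y'.
Euler-Lagrange: y'' − 12 y = 0.
With k = sqrt(12), the general solution is
    y(x) = A cosh(sqrt(12) x) + B sinh(sqrt(12) x).
Fixed left endpoint y(0) = -1 ⇒ A = -1.
The right endpoint x = 6 is free, so the natural (transversality) condition is ∂L/∂y' |_{x=6} = 0, i.e. y'(6) = 0.
Compute y'(x) = A k sinh(k x) + B k cosh(k x), so
    y'(6) = A k sinh(k·6) + B k cosh(k·6) = 0
    ⇒ B = −A tanh(k·6) = tanh(sqrt(12)·6).
Therefore the extremal is
    y(x) = −cosh(sqrt(12) x) + tanh(sqrt(12)·6) sinh(sqrt(12) x).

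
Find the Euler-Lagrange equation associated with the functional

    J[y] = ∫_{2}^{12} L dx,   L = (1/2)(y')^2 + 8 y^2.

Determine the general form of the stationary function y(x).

The Lagrangian is L = (1/2)(y')^2 + 8 y^2.
∂L/∂y = 16y.
∂L/∂y' = y'.
The Euler-Lagrange equation d/dx(∂L/∂y') − ∂L/∂y = 0 becomes:
    y'' - 16 y = 0
General solution: y(x) = A e^(4x) + B e^(-4x), where A and B are arbitrary constants fixed by the endpoint conditions.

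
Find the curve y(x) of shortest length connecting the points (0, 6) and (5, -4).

Arc-length functional: J[y] = ∫ sqrt(1 + (y')^2) dx.
Lagrangian L = sqrt(1 + (y')^2) has no explicit y dependence, so ∂L/∂y = 0 and the Euler-Lagrange equation gives
    d/dx( y' / sqrt(1 + (y')^2) ) = 0  ⇒  y' / sqrt(1 + (y')^2) = const.
Hence y' is constant, so y(x) is affine.
Fitting the endpoints (0, 6) and (5, -4):
    slope m = ((-4) − 6) / (5 − 0) = -2,
    intercept c = 6 − m·0 = 6.
Extremal: y(x) = -2 x + 6.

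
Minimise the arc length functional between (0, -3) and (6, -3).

Arc-length functional: J[y] = ∫ sqrt(1 + (y')^2) dx.
Lagrangian L = sqrt(1 + (y')^2) has no explicit y dependence, so ∂L/∂y = 0 and the Euler-Lagrange equation gives
    d/dx( y' / sqrt(1 + (y')^2) ) = 0  ⇒  y' / sqrt(1 + (y')^2) = const.
Hence y' is constant, so y(x) is affine.
Fitting the endpoints (0, -3) and (6, -3):
    slope m = ((-3) − (-3)) / (6 − 0) = 0,
    intercept c = (-3) − m·0 = -3.
Extremal: y(x) = -3.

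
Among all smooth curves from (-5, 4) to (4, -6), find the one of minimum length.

Arc-length functional: J[y] = ∫ sqrt(1 + (y')^2) dx.
Lagrangian L = sqrt(1 + (y')^2) has no explicit y dependence, so ∂L/∂y = 0 and the Euler-Lagrange equation gives
    d/dx( y' / sqrt(1 + (y')^2) ) = 0  ⇒  y' / sqrt(1 + (y')^2) = const.
Hence y' is constant, so y(x) is affine.
Fitting the endpoints (-5, 4) and (4, -6):
    slope m = ((-6) − 4) / (4 − (-5)) = -10/9,
    intercept c = 4 − m·(-5) = -14/9.
Extremal: y(x) = (-10/9) x - 14/9.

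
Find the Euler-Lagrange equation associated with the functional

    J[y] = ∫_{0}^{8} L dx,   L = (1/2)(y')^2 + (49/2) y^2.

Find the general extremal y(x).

The Lagrangian is L = (1/2)(y')^2 + (49/2) y^2.
∂L/∂y = 49y.
∂L/∂y' = y'.
The Euler-Lagrange equation d/dx(∂L/∂y') − ∂L/∂y = 0 becomes:
    y'' - 49 y = 0
General solution: y(x) = A e^(7x) + B e^(-7x), where A and B are arbitrary constants fixed by the endpoint conditions.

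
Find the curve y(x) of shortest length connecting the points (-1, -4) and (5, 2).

Arc-length functional: J[y] = ∫ sqrt(1 + (y')^2) dx.
Lagrangian L = sqrt(1 + (y')^2) has no explicit y dependence, so ∂L/∂y = 0 and the Euler-Lagrange equation gives
    d/dx( y' / sqrt(1 + (y')^2) ) = 0  ⇒  y' / sqrt(1 + (y')^2) = const.
Hence y' is constant, so y(x) is affine.
Fitting the endpoints (-1, -4) and (5, 2):
    slope m = (2 − (-4)) / (5 − (-1)) = 1,
    intercept c = (-4) − m·(-1) = -3.
Extremal: y(x) = x - 3.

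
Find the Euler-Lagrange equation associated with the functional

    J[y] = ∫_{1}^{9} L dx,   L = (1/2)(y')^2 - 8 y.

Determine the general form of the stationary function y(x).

The Lagrangian is L = (1/2)(y')^2 - 8 y.
∂L/∂y = -8.
∂L/∂y' = y'.
The Euler-Lagrange equation d/dx(∂L/∂y') − ∂L/∂y = 0 becomes:
    y'' + 8 = 0
General solution: y(x) = -4 x^2 + A x + B, where A and B are arbitrary constants fixed by the endpoint conditions.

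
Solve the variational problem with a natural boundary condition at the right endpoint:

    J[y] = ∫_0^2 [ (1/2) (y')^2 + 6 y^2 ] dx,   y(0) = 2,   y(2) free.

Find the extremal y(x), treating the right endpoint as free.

The Lagrangian L = (1/2) (y')^2 + 6 y^2 gives
    ∂L/∂y = 12 y,   ∂L/∂y' = y'.
Euler-Lagrange: y'' − 12 y = 0.
With k = sqrt(12), the general solution is
    y(x) = A cosh(sqrt(12) x) + B sinh(sqrt(12) x).
Fixed left endpoint y(0) = 2 ⇒ A = 2.
The right endpoint x = 2 is free, so the natural (transversality) condition is ∂L/∂y' |_{x=2} = 0, i.e. y'(2) = 0.
Compute y'(x) = A k sinh(k x) + B k cosh(k x), so
    y'(2) = A k sinh(k·2) + B k cosh(k·2) = 0
    ⇒ B = −A tanh(k·2) = − 2 tanh(sqrt(12)·2).
Therefore the extremal is
    y(x) = 2 cosh(sqrt(12) x) − 2 tanh(sqrt(12)·2) sinh(sqrt(12) x).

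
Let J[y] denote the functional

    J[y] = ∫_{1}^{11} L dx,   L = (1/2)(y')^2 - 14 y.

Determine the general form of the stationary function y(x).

The Lagrangian is L = (1/2)(y')^2 - 14 y.
∂L/∂y = -14.
∂L/∂y' = y'.
The Euler-Lagrange equation d/dx(∂L/∂y') − ∂L/∂y = 0 becomes:
    y'' + 14 = 0
General solution: y(x) = -7 x^2 + A x + B, where A and B are arbitrary constants fixed by the endpoint conditions.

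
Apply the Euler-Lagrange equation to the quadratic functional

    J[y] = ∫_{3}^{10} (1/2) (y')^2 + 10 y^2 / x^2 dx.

The Lagrangian is L = (1/2) (y')^2 + 10 y^2 / x^2.
Compute ∂L/∂y = 20y/x^2, ∂L/∂y' = y'.
The Euler-Lagrange equation d/dx(∂L/∂y') − ∂L/∂y = 0 reduces to
    y'' − 20/x^2 · y = 0  (x > 0).
Its general solution is
    y(x) = A x^5 + B x^(-4),
with A, B fixed by the endpoint conditions.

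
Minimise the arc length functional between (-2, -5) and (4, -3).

Arc-length functional: J[y] = ∫ sqrt(1 + (y')^2) dx.
Lagrangian L = sqrt(1 + (y')^2) has no explicit y dependence, so ∂L/∂y = 0 and the Euler-Lagrange equation gives
    d/dx( y' / sqrt(1 + (y')^2) ) = 0  ⇒  y' / sqrt(1 + (y')^2) = const.
Hence y' is constant, so y(x) is affine.
Fitting the endpoints (-2, -5) and (4, -3):
    slope m = ((-3) − (-5)) / (4 − (-2)) = 1/3,
    intercept c = (-5) − m·(-2) = -13/3.
Extremal: y(x) = (1/3) x - 13/3.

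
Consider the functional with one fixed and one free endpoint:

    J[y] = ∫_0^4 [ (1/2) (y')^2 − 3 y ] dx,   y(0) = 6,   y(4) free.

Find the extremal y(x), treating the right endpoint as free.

The Lagrangian L = (1/2) (y')^2 − 3 y gives
    ∂L/∂y = −3,   ∂L/∂y' = y'.
Euler-Lagrange: d/dx(y') − (−3) = 0, i.e. y'' + 3 = 0, so
    y(x) = −(3/2) x^2 + C1 x + C2.
Fixed left endpoint y(0) = 6 ⇒ C2 = 6.
The right endpoint x = 4 is free, so the natural (transversality) condition is ∂L/∂y' |_{x=4} = 0, i.e. y'(4) = 0.
Compute y'(x) = −3 x + C1, so y'(4) = −12 + C1 = 0 ⇒ C1 = 12.
Therefore the extremal is
    y(x) = −(3/2) x^2 + 12 x + 6.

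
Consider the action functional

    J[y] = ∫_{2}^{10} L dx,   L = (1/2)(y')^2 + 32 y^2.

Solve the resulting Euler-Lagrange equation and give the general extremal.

The Lagrangian is L = (1/2)(y')^2 + 32 y^2.
∂L/∂y = 64y.
∂L/∂y' = y'.
The Euler-Lagrange equation d/dx(∂L/∂y') − ∂L/∂y = 0 becomes:
    y'' - 64 y = 0
General solution: y(x) = A e^(8x) + B e^(-8x), where A and B are arbitrary constants fixed by the endpoint conditions.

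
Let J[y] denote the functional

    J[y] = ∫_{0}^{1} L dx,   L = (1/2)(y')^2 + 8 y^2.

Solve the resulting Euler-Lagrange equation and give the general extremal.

The Lagrangian is L = (1/2)(y')^2 + 8 y^2.
∂L/∂y = 16y.
∂L/∂y' = y'.
The Euler-Lagrange equation d/dx(∂L/∂y') − ∂L/∂y = 0 becomes:
    y'' - 16 y = 0
General solution: y(x) = A e^(4x) + B e^(-4x), where A and B are arbitrary constants fixed by the endpoint conditions.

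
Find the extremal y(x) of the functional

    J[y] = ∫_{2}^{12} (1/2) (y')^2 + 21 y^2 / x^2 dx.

The Lagrangian is L = (1/2) (y')^2 + 21 y^2 / x^2.
Compute ∂L/∂y = 42y/x^2, ∂L/∂y' = y'.
The Euler-Lagrange equation d/dx(∂L/∂y') − ∂L/∂y = 0 reduces to
    y'' − 42/x^2 · y = 0  (x > 0).
Its general solution is
    y(x) = A x^7 + B x^(-6),
with A, B fixed by the endpoint conditions.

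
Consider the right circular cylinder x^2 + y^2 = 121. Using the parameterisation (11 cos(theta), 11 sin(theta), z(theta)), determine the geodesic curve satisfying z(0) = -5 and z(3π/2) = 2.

Parameterise the cylinder of radius R = 11 as
    r(θ) = (11 cos θ, 11 sin θ, z(θ)).
The arc-length element is
    ds = sqrt(121 + (dz/dθ)^2) dθ,
so the Lagrangian is L = sqrt(121 + z'^2).
L depends on z' only, not on z or θ, so ∂L/∂z = 0 and
    ∂L/∂z' = z' / sqrt(121 + z'^2).
The Euler-Lagrange equation gives
    d/dθ( z' / sqrt(121 + z'^2) ) = 0,
so z' is constant. Integrating once:
    z(θ) = a θ + b,
a helix on the cylinder (a straight line when the cylinder is unrolled). The constants a, b are determined by the endpoint conditions.
With endpoint conditions z(0) = -5 and z(3π/2) = 2: from z(0) = b we get b = -5, and a·3π/2 + -5 = 2 gives a = 14/(3π), so
    z(θ) = (14/(3π)) θ − 5.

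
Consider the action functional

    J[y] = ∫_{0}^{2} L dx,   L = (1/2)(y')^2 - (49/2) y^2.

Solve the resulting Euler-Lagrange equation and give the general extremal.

The Lagrangian is L = (1/2)(y')^2 - (49/2) y^2.
∂L/∂y = -49y.
∂L/∂y' = y'.
The Euler-Lagrange equation d/dx(∂L/∂y') − ∂L/∂y = 0 becomes:
    y'' + 49 y = 0
General solution: y(x) = A sin(7x) + B cos(7x), where A and B are arbitrary constants fixed by the endpoint conditions.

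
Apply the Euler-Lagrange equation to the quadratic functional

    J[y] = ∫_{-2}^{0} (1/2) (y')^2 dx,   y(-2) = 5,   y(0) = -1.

The Lagrangian is L = (1/2) (y')^2.
Compute ∂L/∂y = 0, ∂L/∂y' = y'.
The Euler-Lagrange equation d/dx(∂L/∂y') − ∂L/∂y = 0 reduces to
    y'' = 0.
Its general solution is
    y(x) = A x + B,
with A, B fixed by the endpoint conditions.
Applying the endpoint conditions y(-2) = 5 and y(0) = -1: solve A·-2 + B = 5 and A·0 + B = -1. Subtracting gives A(0 − -2) = -1 − 5, so A = -3, and B = 5 − A·-2 = -1. Therefore
    y(x) = -3 x - 1.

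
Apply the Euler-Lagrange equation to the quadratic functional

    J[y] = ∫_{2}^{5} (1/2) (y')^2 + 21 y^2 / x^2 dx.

The Lagrangian is L = (1/2) (y')^2 + 21 y^2 / x^2.
Compute ∂L/∂y = 42y/x^2, ∂L/∂y' = y'.
The Euler-Lagrange equation d/dx(∂L/∂y') − ∂L/∂y = 0 reduces to
    y'' − 42/x^2 · y = 0  (x > 0).
Its general solution is
    y(x) = A x^7 + B x^(-6),
with A, B fixed by the endpoint conditions.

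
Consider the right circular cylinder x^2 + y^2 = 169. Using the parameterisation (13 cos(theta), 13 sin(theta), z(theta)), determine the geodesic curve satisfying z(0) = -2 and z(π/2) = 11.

Parameterise the cylinder of radius R = 13 as
    r(θ) = (13 cos θ, 13 sin θ, z(θ)).
The arc-length element is
    ds = sqrt(169 + (dz/dθ)^2) dθ,
so the Lagrangian is L = sqrt(169 + z'^2).
L depends on z' only, not on z or θ, so ∂L/∂z = 0 and
    ∂L/∂z' = z' / sqrt(169 + z'^2).
The Euler-Lagrange equation gives
    d/dθ( z' / sqrt(169 + z'^2) ) = 0,
so z' is constant. Integrating once:
    z(θ) = a θ + b,
a helix on the cylinder (a straight line when the cylinder is unrolled). The constants a, b are determined by the endpoint conditions.
With endpoint conditions z(0) = -2 and z(π/2) = 11: from z(0) = b we get b = -2, and a·π/2 + -2 = 11 gives a = 26/π, so
    z(θ) = (26/π) θ − 2.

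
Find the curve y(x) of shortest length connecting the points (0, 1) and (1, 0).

Arc-length functional: J[y] = ∫ sqrt(1 + (y')^2) dx.
Lagrangian L = sqrt(1 + (y')^2) has no explicit y dependence, so ∂L/∂y = 0 and the Euler-Lagrange equation gives
    d/dx( y' / sqrt(1 + (y')^2) ) = 0  ⇒  y' / sqrt(1 + (y')^2) = const.
Hence y' is constant, so y(x) is affine.
Fitting the endpoints (0, 1) and (1, 0):
    slope m = (0 − 1) / (1 − 0) = -1,
    intercept c = 1 − m·0 = 1.
Extremal: y(x) = -x + 1.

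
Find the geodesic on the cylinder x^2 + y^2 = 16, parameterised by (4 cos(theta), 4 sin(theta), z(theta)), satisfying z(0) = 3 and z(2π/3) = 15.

Parameterise the cylinder of radius R = 4 as
    r(θ) = (4 cos θ, 4 sin θ, z(θ)).
The arc-length element is
    ds = sqrt(16 + (dz/dθ)^2) dθ,
so the Lagrangian is L = sqrt(16 + z'^2).
L depends on z' only, not on z or θ, so ∂L/∂z = 0 and
    ∂L/∂z' = z' / sqrt(16 + z'^2).
The Euler-Lagrange equation gives
    d/dθ( z' / sqrt(16 + z'^2) ) = 0,
so z' is constant. Integrating once:
    z(θ) = a θ + b,
a helix on the cylinder (a straight line when the cylinder is unrolled). The constants a, b are determined by the endpoint conditions.
With endpoint conditions z(0) = 3 and z(2π/3) = 15: from z(0) = b we get b = 3, and a·2π/3 + 3 = 15 gives a = 18/π, so
    z(θ) = (18/π) θ + 3.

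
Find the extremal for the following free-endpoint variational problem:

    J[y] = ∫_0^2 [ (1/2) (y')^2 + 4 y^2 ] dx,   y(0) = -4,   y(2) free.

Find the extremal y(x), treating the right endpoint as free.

The Lagrangian L = (1/2) (y')^2 + 4 y^2 gives
    ∂L/∂y = 8 y,   ∂L/∂y' = y'.
Euler-Lagrange: y'' − 8 y = 0.
With k = sqrt(8), the general solution is
    y(x) = A cosh(sqrt(8) x) + B sinh(sqrt(8) x).
Fixed left endpoint y(0) = -4 ⇒ A = -4.
The right endpoint x = 2 is free, so the natural (transversality) condition is ∂L/∂y' |_{x=2} = 0, i.e. y'(2) = 0.
Compute y'(x) = A k sinh(k x) + B k cosh(k x), so
    y'(2) = A k sinh(k·2) + B k cosh(k·2) = 0
    ⇒ B = −A tanh(k·2) = 4 tanh(sqrt(8)·2).
Therefore the extremal is
    y(x) = −4 cosh(sqrt(8) x) + 4 tanh(sqrt(8)·2) sinh(sqrt(8) x).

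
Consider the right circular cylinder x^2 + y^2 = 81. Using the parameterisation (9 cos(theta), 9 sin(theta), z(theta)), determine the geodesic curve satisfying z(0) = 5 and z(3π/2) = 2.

Parameterise the cylinder of radius R = 9 as
    r(θ) = (9 cos θ, 9 sin θ, z(θ)).
The arc-length element is
    ds = sqrt(81 + (dz/dθ)^2) dθ,
so the Lagrangian is L = sqrt(81 + z'^2).
L depends on z' only, not on z or θ, so ∂L/∂z = 0 and
    ∂L/∂z' = z' / sqrt(81 + z'^2).
The Euler-Lagrange equation gives
    d/dθ( z' / sqrt(81 + z'^2) ) = 0,
so z' is constant. Integrating once:
    z(θ) = a θ + b,
a helix on the cylinder (a straight line when the cylinder is unrolled). The constants a, b are determined by the endpoint conditions.
With endpoint conditions z(0) = 5 and z(3π/2) = 2: from z(0) = b we get b = 5, and a·3π/2 + 5 = 2 gives a = -2/π, so
    z(θ) = (-2/π) θ + 5.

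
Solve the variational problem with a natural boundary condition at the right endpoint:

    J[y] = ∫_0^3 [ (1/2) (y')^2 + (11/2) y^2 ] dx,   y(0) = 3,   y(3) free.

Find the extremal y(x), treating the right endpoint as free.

The Lagrangian L = (1/2) (y')^2 + (11/2) y^2 gives
    ∂L/∂y = 11 y,   ∂L/∂y' = y'.
Euler-Lagrange: y'' − 11 y = 0.
With k = sqrt(11), the general solution is
    y(x) = A cosh(sqrt(11) x) + B sinh(sqrt(11) x).
Fixed left endpoint y(0) = 3 ⇒ A = 3.
The right endpoint x = 3 is free, so the natural (transversality) condition is ∂L/∂y' |_{x=3} = 0, i.e. y'(3) = 0.
Compute y'(x) = A k sinh(k x) + B k cosh(k x), so
    y'(3) = A k sinh(k·3) + B k cosh(k·3) = 0
    ⇒ B = −A tanh(k·3) = − 3 tanh(sqrt(11)·3).
Therefore the extremal is
    y(x) = 3 cosh(sqrt(11) x) − 3 tanh(sqrt(11)·3) sinh(sqrt(11) x).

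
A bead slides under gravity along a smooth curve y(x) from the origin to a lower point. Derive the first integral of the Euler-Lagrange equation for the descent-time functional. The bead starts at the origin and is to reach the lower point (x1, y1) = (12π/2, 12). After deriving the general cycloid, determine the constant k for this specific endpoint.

The Lagrangian L = sqrt((1 + y'^2) / y) has no explicit x dependence, so the Beltrami identity applies:
    L − y' ∂L/∂y' = C.
Compute ∂L/∂y' = y' / sqrt(y (1 + y'^2)).
Substitute:
    sqrt((1 + y'^2)/y) − y'·y' / sqrt(y (1 + y'^2))
    = (1 + y'^2) / sqrt(y (1 + y'^2)) − y'^2 / sqrt(y (1 + y'^2))
    = 1 / sqrt(y (1 + y'^2)) = C.
Squaring and rearranging gives the first integral
    y (1 + y'^2) = 1/C^2 =: k   (constant).
Solving this first-order ODE by the substitution
    y = (k/2)(1 − cos θ)
yields the cycloid parameterisation
    x(θ) = (k/2)(θ − sin θ),   y(θ) = (k/2)(1 − cos θ).
The constant k is fixed by the endpoint condition.
Now fit the given lower endpoint (x1, y1) = (12π/2, 12). At the bottom of the first arch (θ = π), the parametric equations give
    y(π) = (k/2)(1 − cos π) = k,
    x(π) = (k/2)(π − sin π) = kπ/2.
Matching y(π) = 12 gives k = 12, consistent with x(π) = 12π/2. Therefore the specific cycloid is
    x(θ) = (12/2)(θ − sin θ),   y(θ) = (12/2)(1 − cos θ).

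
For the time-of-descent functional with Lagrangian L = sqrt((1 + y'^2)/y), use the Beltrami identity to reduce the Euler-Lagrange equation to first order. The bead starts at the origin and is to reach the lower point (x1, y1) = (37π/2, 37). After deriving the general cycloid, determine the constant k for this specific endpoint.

The Lagrangian L = sqrt((1 + y'^2) / y) has no explicit x dependence, so the Beltrami identity applies:
    L − y' ∂L/∂y' = C.
Compute ∂L/∂y' = y' / sqrt(y (1 + y'^2)).
Substitute:
    sqrt((1 + y'^2)/y) − y'·y' / sqrt(y (1 + y'^2))
    = (1 + y'^2) / sqrt(y (1 + y'^2)) − y'^2 / sqrt(y (1 + y'^2))
    = 1 / sqrt(y (1 + y'^2)) = C.
Squaring and rearranging gives the first integral
    y (1 + y'^2) = 1/C^2 =: k   (constant).
Solving this first-order ODE by the substitution
    y = (k/2)(1 − cos θ)
yields the cycloid parameterisation
    x(θ) = (k/2)(θ − sin θ),   y(θ) = (k/2)(1 − cos θ).
The constant k is fixed by the endpoint condition.
Now fit the given lower endpoint (x1, y1) = (37π/2, 37). At the bottom of the first arch (θ = π), the parametric equations give
    y(π) = (k/2)(1 − cos π) = k,
    x(π) = (k/2)(π − sin π) = kπ/2.
Matching y(π) = 37 gives k = 37, consistent with x(π) = 37π/2. Therefore the specific cycloid is
    x(θ) = (37/2)(θ − sin θ),   y(θ) = (37/2)(1 − cos θ).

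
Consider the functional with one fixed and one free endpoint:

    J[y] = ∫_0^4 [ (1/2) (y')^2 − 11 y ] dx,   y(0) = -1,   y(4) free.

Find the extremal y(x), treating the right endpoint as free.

The Lagrangian L = (1/2) (y')^2 − 11 y gives
    ∂L/∂y = −11,   ∂L/∂y' = y'.
Euler-Lagrange: d/dx(y') − (−11) = 0, i.e. y'' + 11 = 0, so
    y(x) = −(11/2) x^2 + C1 x + C2.
Fixed left endpoint y(0) = -1 ⇒ C2 = -1.
The right endpoint x = 4 is free, so the natural (transversality) condition is ∂L/∂y' |_{x=4} = 0, i.e. y'(4) = 0.
Compute y'(x) = −11 x + C1, so y'(4) = −44 + C1 = 0 ⇒ C1 = 44.
Therefore the extremal is
    y(x) = −(11/2) x^2 + 44 x − 1.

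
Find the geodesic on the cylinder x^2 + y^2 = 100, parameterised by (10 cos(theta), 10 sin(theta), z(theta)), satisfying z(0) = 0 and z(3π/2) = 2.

Parameterise the cylinder of radius R = 10 as
    r(θ) = (10 cos θ, 10 sin θ, z(θ)).
The arc-length element is
    ds = sqrt(100 + (dz/dθ)^2) dθ,
so the Lagrangian is L = sqrt(100 + z'^2).
L depends on z' only, not on z or θ, so ∂L/∂z = 0 and
    ∂L/∂z' = z' / sqrt(100 + z'^2).
The Euler-Lagrange equation gives
    d/dθ( z' / sqrt(100 + z'^2) ) = 0,
so z' is constant. Integrating once:
    z(θ) = a θ + b,
a helix on the cylinder (a straight line when the cylinder is unrolled). The constants a, b are determined by the endpoint conditions.
With endpoint conditions z(0) = 0 and z(3π/2) = 2: from z(0) = b we get b = 0, and a·3π/2 + 0 = 2 gives a = 4/(3π), so
    z(θ) = (4/(3π)) θ.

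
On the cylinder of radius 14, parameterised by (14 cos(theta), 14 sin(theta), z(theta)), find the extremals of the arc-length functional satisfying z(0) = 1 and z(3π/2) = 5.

Parameterise the cylinder of radius R = 14 as
    r(θ) = (14 cos θ, 14 sin θ, z(θ)).
The arc-length element is
    ds = sqrt(196 + (dz/dθ)^2) dθ,
so the Lagrangian is L = sqrt(196 + z'^2).
L depends on z' only, not on z or θ, so ∂L/∂z = 0 and
    ∂L/∂z' = z' / sqrt(196 + z'^2).
The Euler-Lagrange equation gives
    d/dθ( z' / sqrt(196 + z'^2) ) = 0,
so z' is constant. Integrating once:
    z(θ) = a θ + b,
a helix on the cylinder (a straight line when the cylinder is unrolled). The constants a, b are determined by the endpoint conditions.
With endpoint conditions z(0) = 1 and z(3π/2) = 5: from z(0) = b we get b = 1, and a·3π/2 + 1 = 5 gives a = 8/(3π), so
    z(θ) = (8/(3π)) θ + 1.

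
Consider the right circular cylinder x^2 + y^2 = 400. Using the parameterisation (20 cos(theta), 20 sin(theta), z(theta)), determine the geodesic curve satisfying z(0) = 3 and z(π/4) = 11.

Parameterise the cylinder of radius R = 20 as
    r(θ) = (20 cos θ, 20 sin θ, z(θ)).
The arc-length element is
    ds = sqrt(400 + (dz/dθ)^2) dθ,
so the Lagrangian is L = sqrt(400 + z'^2).
L depends on z' only, not on z or θ, so ∂L/∂z = 0 and
    ∂L/∂z' = z' / sqrt(400 + z'^2).
The Euler-Lagrange equation gives
    d/dθ( z' / sqrt(400 + z'^2) ) = 0,
so z' is constant. Integrating once:
    z(θ) = a θ + b,
a helix on the cylinder (a straight line when the cylinder is unrolled). The constants a, b are determined by the endpoint conditions.
With endpoint conditions z(0) = 3 and z(π/4) = 11: from z(0) = b we get b = 3, and a·π/4 + 3 = 11 gives a = 32/π, so
    z(θ) = (32/π) θ + 3.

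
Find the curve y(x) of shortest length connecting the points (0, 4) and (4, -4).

Arc-length functional: J[y] = ∫ sqrt(1 + (y')^2) dx.
Lagrangian L = sqrt(1 + (y')^2) has no explicit y dependence, so ∂L/∂y = 0 and the Euler-Lagrange equation gives
    d/dx( y' / sqrt(1 + (y')^2) ) = 0  ⇒  y' / sqrt(1 + (y')^2) = const.
Hence y' is constant, so y(x) is affine.
Fitting the endpoints (0, 4) and (4, -4):
    slope m = ((-4) − 4) / (4 − 0) = -2,
    intercept c = 4 − m·0 = 4.
Extremal: y(x) = -2 x + 4.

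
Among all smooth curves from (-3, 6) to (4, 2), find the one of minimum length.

Arc-length functional: J[y] = ∫ sqrt(1 + (y')^2) dx.
Lagrangian L = sqrt(1 + (y')^2) has no explicit y dependence, so ∂L/∂y = 0 and the Euler-Lagrange equation gives
    d/dx( y' / sqrt(1 + (y')^2) ) = 0  ⇒  y' / sqrt(1 + (y')^2) = const.
Hence y' is constant, so y(x) is affine.
Fitting the endpoints (-3, 6) and (4, 2):
    slope m = (2 − 6) / (4 − (-3)) = -4/7,
    intercept c = 6 − m·(-3) = 30/7.
Extremal: y(x) = (-4/7) x + 30/7.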